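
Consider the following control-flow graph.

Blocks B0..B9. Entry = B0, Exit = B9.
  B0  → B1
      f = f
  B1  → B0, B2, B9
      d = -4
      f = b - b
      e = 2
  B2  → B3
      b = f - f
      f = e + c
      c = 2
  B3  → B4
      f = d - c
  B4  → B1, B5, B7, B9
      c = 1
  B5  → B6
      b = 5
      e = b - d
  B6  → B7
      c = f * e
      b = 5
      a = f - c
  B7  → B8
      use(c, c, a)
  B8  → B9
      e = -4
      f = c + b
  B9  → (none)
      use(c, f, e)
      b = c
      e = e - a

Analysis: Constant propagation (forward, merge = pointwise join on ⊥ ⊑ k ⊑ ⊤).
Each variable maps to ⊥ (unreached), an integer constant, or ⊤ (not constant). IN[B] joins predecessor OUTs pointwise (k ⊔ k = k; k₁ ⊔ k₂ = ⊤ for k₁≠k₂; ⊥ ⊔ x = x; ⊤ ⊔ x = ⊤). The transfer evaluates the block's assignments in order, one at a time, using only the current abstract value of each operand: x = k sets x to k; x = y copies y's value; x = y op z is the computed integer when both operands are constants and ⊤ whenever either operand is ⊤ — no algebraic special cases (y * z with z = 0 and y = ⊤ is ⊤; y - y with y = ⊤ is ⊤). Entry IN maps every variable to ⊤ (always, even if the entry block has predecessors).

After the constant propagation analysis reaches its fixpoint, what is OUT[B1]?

Answer: {a: ⊤, b: ⊤, c: ⊤, d: -4, e: 2, f: ⊤}

Trace:
Fixpoint table:
  B0:  IN=(all ⊤)  OUT=(all ⊤)
  B1:  IN=(all ⊤)  OUT={d:-4, e:2; rest ⊤}
  B2:  IN={d:-4, e:2; rest ⊤}  OUT={c:2, d:-4, e:2; rest ⊤}
  B3:  IN={c:2, d:-4, e:2; rest ⊤}  OUT={c:2, d:-4, e:2, f:-6; rest ⊤}
  B4:  IN={c:2, d:-4, e:2, f:-6; rest ⊤}  OUT={c:1, d:-4, e:2, f:-6; rest ⊤}
  B5:  IN={c:1, d:-4, e:2, f:-6; rest ⊤}  OUT={b:5, c:1, d:-4, e:9, f:-6; rest ⊤}
  B6:  IN={b:5, c:1, d:-4, e:9, f:-6; rest ⊤}  OUT={a:48, b:5, c:-54, d:-4, e:9, f:-6; rest ⊤}
  B7:  IN={d:-4, f:-6; rest ⊤}  OUT={d:-4, f:-6; rest ⊤}
  B8:  IN={d:-4, f:-6; rest ⊤}  OUT={d:-4, e:-4; rest ⊤}
  B9:  IN={d:-4; rest ⊤}  OUT={d:-4; rest ⊤}

Merge at B1: IN[B1] = OUT[B0] ⊔ OUT[B4] = {a: ⊤, b: ⊤, c: ⊤, d: ⊤, e: ⊤, f: ⊤}
Applying B1's transfer function to that IN value gives OUT[B1] (row B1 above).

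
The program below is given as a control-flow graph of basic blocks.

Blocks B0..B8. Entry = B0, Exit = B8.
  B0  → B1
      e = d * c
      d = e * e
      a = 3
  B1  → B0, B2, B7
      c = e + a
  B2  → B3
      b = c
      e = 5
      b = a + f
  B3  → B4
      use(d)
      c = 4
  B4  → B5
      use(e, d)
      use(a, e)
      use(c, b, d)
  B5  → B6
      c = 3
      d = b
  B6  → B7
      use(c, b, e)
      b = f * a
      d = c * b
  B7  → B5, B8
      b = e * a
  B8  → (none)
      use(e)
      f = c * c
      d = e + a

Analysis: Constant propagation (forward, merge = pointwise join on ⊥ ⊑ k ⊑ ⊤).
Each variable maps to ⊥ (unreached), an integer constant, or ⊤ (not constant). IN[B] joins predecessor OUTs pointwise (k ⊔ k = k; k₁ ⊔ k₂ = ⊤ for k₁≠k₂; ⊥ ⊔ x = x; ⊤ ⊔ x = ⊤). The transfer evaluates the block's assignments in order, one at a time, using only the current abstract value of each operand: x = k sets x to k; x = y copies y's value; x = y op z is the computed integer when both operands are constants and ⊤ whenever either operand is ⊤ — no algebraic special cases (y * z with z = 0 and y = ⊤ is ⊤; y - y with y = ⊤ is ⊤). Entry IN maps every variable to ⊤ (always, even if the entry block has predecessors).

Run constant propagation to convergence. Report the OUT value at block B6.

Answer: {a: 3, b: ⊤, c: 3, d: ⊤, e: ⊤, f: ⊤}

Derivation:
Per-block solution:
  B0:   IN=(all ⊤)   OUT={a:3; rest ⊤}
  B1:   IN={a:3; rest ⊤}   OUT={a:3; rest ⊤}
  B2:   IN={a:3; rest ⊤}   OUT={a:3, e:5; rest ⊤}
  B3:   IN={a:3, e:5; rest ⊤}   OUT={a:3, c:4, e:5; rest ⊤}
  B4:   IN={a:3, c:4, e:5; rest ⊤}   OUT={a:3, c:4, e:5; rest ⊤}
  B5:   IN={a:3; rest ⊤}   OUT={a:3, c:3; rest ⊤}
  B6:   IN={a:3, c:3; rest ⊤}   OUT={a:3, c:3; rest ⊤}
  B7:   IN={a:3; rest ⊤}   OUT={a:3; rest ⊤}
  B8:   IN={a:3; rest ⊤}   OUT={a:3; rest ⊤}

Merge at B6: IN[B6] = OUT[B5] = {a: 3, b: ⊤, c: 3, d: ⊤, e: ⊤, f: ⊤}
Applying B6's transfer function to that IN value gives OUT[B6] (row B6 above).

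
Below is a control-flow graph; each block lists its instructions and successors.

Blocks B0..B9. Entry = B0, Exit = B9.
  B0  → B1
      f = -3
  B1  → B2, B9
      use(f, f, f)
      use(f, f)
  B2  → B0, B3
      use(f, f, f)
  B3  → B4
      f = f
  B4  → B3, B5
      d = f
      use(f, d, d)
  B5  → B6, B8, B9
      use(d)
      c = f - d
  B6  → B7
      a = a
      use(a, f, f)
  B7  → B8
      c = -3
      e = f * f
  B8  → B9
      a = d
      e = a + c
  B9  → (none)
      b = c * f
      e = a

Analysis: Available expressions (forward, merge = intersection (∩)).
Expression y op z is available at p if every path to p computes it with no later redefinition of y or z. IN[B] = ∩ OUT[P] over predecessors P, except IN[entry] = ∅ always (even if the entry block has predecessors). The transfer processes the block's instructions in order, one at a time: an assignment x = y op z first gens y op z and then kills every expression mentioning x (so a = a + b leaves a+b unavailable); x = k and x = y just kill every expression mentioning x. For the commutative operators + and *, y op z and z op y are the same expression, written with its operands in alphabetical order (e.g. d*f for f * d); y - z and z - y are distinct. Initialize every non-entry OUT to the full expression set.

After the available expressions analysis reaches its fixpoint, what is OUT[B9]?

Answer: {c*f}

Trace:
Converged values:
  B0:  IN={}  OUT={}
  B1:  IN={}  OUT={}
  B2:  IN={}  OUT={}
  B3:  IN={}  OUT={}
  B4:  IN={}  OUT={}
  B5:  IN={}  OUT={f-d}
  B6:  IN={f-d}  OUT={f-d}
  B7:  IN={f-d}  OUT={f*f, f-d}
  B8:  IN={f-d}  OUT={a+c, f-d}
  B9:  IN={}  OUT={c*f}

Merge at B9: IN[B9] = OUT[B1] ∩ OUT[B5] ∩ OUT[B8] = {}
Applying B9's transfer function to that IN value gives OUT[B9] (row B9 above).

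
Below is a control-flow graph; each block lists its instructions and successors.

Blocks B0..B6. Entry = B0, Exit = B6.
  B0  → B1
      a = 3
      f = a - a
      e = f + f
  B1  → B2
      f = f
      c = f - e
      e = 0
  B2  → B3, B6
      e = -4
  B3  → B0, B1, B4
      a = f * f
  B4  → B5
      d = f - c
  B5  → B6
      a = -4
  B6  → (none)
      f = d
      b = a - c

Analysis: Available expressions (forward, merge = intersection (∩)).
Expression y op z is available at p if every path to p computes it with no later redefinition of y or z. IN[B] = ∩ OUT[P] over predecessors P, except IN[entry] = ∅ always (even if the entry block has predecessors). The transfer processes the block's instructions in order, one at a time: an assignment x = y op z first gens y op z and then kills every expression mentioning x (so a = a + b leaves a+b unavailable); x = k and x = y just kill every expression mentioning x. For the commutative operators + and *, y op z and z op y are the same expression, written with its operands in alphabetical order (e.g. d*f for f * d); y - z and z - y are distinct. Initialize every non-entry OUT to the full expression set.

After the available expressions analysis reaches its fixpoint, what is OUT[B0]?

Converged values:
  B0:  IN={}  OUT={a-a, f+f}
  B1:  IN={}  OUT={}
  B2:  IN={}  OUT={}
  B3:  IN={}  OUT={f*f}
  B4:  IN={f*f}  OUT={f*f, f-c}
  B5:  IN={f*f, f-c}  OUT={f*f, f-c}
  B6:  IN={}  OUT={a-c}

Merge at B0 (entry node, so the boundary value {} is joined with the incoming edge(s)): IN[B0] = {} ∩ OUT[B3] = {}
Applying B0's transfer function to that IN value gives OUT[B0] (row B0 above).

Answer: {a-a, f+f}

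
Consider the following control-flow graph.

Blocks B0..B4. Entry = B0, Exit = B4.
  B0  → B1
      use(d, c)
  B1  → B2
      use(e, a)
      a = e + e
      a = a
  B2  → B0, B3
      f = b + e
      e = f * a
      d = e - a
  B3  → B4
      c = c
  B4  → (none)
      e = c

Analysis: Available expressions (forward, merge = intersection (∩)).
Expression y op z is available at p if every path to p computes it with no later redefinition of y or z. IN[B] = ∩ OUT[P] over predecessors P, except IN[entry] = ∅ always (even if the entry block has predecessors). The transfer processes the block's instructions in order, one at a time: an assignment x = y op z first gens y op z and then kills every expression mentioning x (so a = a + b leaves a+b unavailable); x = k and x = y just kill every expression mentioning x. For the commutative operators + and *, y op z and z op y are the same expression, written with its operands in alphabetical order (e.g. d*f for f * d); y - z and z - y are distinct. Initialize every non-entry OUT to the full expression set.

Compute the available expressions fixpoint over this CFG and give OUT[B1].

Per-block solution:
  B0: | IN={} | OUT={}
  B1: | IN={} | OUT={e+e}
  B2: | IN={e+e} | OUT={a*f, e-a}
  B3: | IN={a*f, e-a} | OUT={a*f, e-a}
  B4: | IN={a*f, e-a} | OUT={a*f}

Merge at B1: IN[B1] = OUT[B0] = {}
Applying B1's transfer function to that IN value gives OUT[B1] (row B1 above).

Answer: {e+e}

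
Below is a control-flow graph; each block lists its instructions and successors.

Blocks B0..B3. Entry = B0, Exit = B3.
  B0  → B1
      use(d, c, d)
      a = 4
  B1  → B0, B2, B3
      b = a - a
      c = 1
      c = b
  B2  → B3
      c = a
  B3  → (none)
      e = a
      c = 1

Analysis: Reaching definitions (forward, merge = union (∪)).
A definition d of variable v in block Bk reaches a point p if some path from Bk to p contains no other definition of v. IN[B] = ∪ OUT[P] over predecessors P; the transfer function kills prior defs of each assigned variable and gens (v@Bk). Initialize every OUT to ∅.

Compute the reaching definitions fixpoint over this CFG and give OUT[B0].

Converged values:
  B0:  IN={a@B0, b@B1, c@B1}  OUT={a@B0, b@B1, c@B1}
  B1:  IN={a@B0, b@B1, c@B1}  OUT={a@B0, b@B1, c@B1}
  B2:  IN={a@B0, b@B1, c@B1}  OUT={a@B0, b@B1, c@B2}
  B3:  IN={a@B0, b@B1, c@B1, c@B2}  OUT={a@B0, b@B1, c@B3, e@B3}

Merge at B0 (entry node, so the boundary value {} is joined with the incoming edge(s)): IN[B0] = {} ⊔ OUT[B1] = {a@B0, b@B1, c@B1}
Applying B0's transfer function to that IN value gives OUT[B0] (row B0 above).

Answer: {a@B0, b@B1, c@B1}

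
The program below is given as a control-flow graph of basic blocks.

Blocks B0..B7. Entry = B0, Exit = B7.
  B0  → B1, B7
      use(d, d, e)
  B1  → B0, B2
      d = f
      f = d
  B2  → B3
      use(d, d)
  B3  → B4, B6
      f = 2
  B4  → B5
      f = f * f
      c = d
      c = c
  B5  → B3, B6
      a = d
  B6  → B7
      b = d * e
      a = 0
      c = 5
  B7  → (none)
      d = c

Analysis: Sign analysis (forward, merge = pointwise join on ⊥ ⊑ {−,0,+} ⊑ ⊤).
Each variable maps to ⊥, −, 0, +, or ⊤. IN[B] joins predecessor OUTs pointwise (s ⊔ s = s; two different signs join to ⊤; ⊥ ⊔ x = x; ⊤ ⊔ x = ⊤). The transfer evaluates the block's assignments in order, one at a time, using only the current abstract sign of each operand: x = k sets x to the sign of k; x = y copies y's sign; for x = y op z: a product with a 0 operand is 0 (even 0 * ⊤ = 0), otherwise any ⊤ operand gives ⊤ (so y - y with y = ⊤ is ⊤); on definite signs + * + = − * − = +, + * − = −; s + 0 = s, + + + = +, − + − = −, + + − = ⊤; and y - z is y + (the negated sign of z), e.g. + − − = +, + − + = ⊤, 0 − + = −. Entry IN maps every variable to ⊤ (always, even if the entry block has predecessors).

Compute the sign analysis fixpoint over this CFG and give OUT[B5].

Answer: {a: ⊤, b: ⊤, c: ⊤, d: ⊤, e: ⊤, f: +}

Trace:
Fixpoint table:
  B0: | IN=(all ⊤) | OUT=(all ⊤)
  B1: | IN=(all ⊤) | OUT=(all ⊤)
  B2: | IN=(all ⊤) | OUT=(all ⊤)
  B3: | IN=(all ⊤) | OUT={f:+; rest ⊤}
  B4: | IN={f:+; rest ⊤} | OUT={f:+; rest ⊤}
  B5: | IN={f:+; rest ⊤} | OUT={f:+; rest ⊤}
  B6: | IN={f:+; rest ⊤} | OUT={a:0, c:+, f:+; rest ⊤}
  B7: | IN=(all ⊤) | OUT=(all ⊤)

Merge at B5: IN[B5] = OUT[B4] = {a: ⊤, b: ⊤, c: ⊤, d: ⊤, e: ⊤, f: +}
Applying B5's transfer function to that IN value gives OUT[B5] (row B5 above).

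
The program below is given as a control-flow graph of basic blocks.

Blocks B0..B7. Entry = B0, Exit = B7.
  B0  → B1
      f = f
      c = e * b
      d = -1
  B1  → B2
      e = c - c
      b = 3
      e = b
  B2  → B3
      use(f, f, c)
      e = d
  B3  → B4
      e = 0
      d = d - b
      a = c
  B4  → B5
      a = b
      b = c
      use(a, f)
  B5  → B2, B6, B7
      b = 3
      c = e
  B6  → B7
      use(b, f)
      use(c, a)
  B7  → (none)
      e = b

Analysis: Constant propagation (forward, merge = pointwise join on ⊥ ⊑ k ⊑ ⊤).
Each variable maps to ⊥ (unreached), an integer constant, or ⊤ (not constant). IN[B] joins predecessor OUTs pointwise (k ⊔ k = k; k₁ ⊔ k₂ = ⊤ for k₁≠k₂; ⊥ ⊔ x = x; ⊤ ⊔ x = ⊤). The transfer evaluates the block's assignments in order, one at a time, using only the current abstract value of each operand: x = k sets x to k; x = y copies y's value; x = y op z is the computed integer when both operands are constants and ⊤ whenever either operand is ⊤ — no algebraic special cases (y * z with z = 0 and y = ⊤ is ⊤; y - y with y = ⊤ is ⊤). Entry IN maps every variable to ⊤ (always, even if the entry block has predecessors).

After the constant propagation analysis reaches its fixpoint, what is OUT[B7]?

Answer: {a: 3, b: 3, c: 0, d: ⊤, e: 3, f: ⊤}

Working:
Fixpoint table:
  B0:  IN=(all ⊤)  OUT={d:-1; rest ⊤}
  B1:  IN={d:-1; rest ⊤}  OUT={b:3, d:-1, e:3; rest ⊤}
  B2:  IN={b:3; rest ⊤}  OUT={b:3; rest ⊤}
  B3:  IN={b:3; rest ⊤}  OUT={b:3, e:0; rest ⊤}
  B4:  IN={b:3, e:0; rest ⊤}  OUT={a:3, e:0; rest ⊤}
  B5:  IN={a:3, e:0; rest ⊤}  OUT={a:3, b:3, c:0, e:0; rest ⊤}
  B6:  IN={a:3, b:3, c:0, e:0; rest ⊤}  OUT={a:3, b:3, c:0, e:0; rest ⊤}
  B7:  IN={a:3, b:3, c:0, e:0; rest ⊤}  OUT={a:3, b:3, c:0, e:3; rest ⊤}

Merge at B7: IN[B7] = OUT[B5] ⊔ OUT[B6] = {a: 3, b: 3, c: 0, d: ⊤, e: 0, f: ⊤}
Applying B7's transfer function to that IN value gives OUT[B7] (row B7 above).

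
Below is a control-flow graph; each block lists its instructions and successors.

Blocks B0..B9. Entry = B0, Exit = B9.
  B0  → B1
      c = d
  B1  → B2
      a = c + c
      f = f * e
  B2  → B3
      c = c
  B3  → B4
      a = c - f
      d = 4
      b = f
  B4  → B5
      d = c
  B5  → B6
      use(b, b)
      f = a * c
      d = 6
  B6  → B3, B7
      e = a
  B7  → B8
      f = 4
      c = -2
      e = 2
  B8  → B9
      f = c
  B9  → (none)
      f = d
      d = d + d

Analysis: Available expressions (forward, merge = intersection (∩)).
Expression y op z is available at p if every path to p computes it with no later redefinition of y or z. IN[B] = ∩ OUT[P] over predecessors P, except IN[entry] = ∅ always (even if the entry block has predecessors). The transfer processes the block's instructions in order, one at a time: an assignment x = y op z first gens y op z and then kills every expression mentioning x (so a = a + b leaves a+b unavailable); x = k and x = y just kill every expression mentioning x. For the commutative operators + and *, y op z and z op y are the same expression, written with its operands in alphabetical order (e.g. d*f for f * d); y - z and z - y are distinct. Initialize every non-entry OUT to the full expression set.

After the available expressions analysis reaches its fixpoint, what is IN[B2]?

Fixpoint table:
  B0: | IN={} | OUT={}
  B1: | IN={} | OUT={c+c}
  B2: | IN={c+c} | OUT={}
  B3: | IN={} | OUT={c-f}
  B4: | IN={c-f} | OUT={c-f}
  B5: | IN={c-f} | OUT={a*c}
  B6: | IN={a*c} | OUT={a*c}
  B7: | IN={a*c} | OUT={}
  B8: | IN={} | OUT={}
  B9: | IN={} | OUT={}

Merge at B2: IN[B2] = OUT[B1] = {c+c}

Answer: {c+c}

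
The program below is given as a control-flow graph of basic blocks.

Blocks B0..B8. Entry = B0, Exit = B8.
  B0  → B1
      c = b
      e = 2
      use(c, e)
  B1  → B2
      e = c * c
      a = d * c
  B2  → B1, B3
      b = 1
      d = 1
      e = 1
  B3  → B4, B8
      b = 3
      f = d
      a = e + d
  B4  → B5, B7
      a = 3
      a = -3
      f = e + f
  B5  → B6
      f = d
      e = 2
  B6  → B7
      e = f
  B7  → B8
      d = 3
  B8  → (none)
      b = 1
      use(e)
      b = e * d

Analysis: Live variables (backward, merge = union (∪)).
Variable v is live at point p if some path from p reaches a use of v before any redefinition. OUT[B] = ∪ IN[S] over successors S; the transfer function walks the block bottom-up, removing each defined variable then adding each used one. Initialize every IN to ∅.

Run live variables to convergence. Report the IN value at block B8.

Per-block solution:
  B0:   IN={b, d}   OUT={c, d}
  B1:   IN={c, d}   OUT={c}
  B2:   IN={c}   OUT={c, d, e}
  B3:   IN={d, e}   OUT={d, e, f}
  B4:   IN={d, e, f}   OUT={d, e}
  B5:   IN={d}   OUT={f}
  B6:   IN={f}   OUT={e}
  B7:   IN={e}   OUT={d, e}
  B8:   IN={d, e}   OUT={}

B8 is the boundary node: OUT[B8] = {}
Applying B8's transfer function to that OUT value gives IN[B8] (row B8 above).

Answer: {d, e}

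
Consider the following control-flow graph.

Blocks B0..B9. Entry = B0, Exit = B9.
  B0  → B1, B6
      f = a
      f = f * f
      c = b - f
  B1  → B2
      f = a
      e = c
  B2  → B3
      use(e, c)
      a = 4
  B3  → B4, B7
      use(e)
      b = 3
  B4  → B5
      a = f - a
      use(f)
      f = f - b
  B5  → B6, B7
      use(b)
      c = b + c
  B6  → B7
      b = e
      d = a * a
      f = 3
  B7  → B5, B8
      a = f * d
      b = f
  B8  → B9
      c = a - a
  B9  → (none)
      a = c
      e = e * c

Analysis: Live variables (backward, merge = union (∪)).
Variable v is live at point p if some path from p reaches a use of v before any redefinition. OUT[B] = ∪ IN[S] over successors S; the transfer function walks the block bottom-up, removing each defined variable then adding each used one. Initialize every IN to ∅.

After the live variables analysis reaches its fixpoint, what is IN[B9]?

Converged values:
  B0:  IN={a, b, d, e}  OUT={a, c, d, e}
  B1:  IN={a, c, d}  OUT={c, d, e, f}
  B2:  IN={c, d, e, f}  OUT={a, c, d, e, f}
  B3:  IN={a, c, d, e, f}  OUT={a, b, c, d, e, f}
  B4:  IN={a, b, c, d, e, f}  OUT={a, b, c, d, e, f}
  B5:  IN={a, b, c, d, e, f}  OUT={a, c, d, e, f}
  B6:  IN={a, c, e}  OUT={c, d, e, f}
  B7:  IN={c, d, e, f}  OUT={a, b, c, d, e, f}
  B8:  IN={a, e}  OUT={c, e}
  B9:  IN={c, e}  OUT={}

B9 is the boundary node: OUT[B9] = {}
Applying B9's transfer function to that OUT value gives IN[B9] (row B9 above).

Answer: {c, e}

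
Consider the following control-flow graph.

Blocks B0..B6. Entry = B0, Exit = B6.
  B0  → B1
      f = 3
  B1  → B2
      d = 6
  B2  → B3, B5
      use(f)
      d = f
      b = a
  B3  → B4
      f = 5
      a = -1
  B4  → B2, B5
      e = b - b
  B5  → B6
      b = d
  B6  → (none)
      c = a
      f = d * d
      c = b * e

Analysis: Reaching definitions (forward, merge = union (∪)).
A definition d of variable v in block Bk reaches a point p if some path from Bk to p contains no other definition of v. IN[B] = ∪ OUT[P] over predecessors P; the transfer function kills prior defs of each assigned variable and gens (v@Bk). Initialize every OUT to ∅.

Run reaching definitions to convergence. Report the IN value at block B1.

Per-block solution:
  B0:   IN={}   OUT={f@B0}
  B1:   IN={f@B0}   OUT={d@B1, f@B0}
  B2:   IN={a@B3, b@B2, d@B1, d@B2, e@B4, f@B0, f@B3}   OUT={a@B3, b@B2, d@B2, e@B4, f@B0, f@B3}
  B3:   IN={a@B3, b@B2, d@B2, e@B4, f@B0, f@B3}   OUT={a@B3, b@B2, d@B2, e@B4, f@B3}
  B4:   IN={a@B3, b@B2, d@B2, e@B4, f@B3}   OUT={a@B3, b@B2, d@B2, e@B4, f@B3}
  B5:   IN={a@B3, b@B2, d@B2, e@B4, f@B0, f@B3}   OUT={a@B3, b@B5, d@B2, e@B4, f@B0, f@B3}
  B6:   IN={a@B3, b@B5, d@B2, e@B4, f@B0, f@B3}   OUT={a@B3, b@B5, c@B6, d@B2, e@B4, f@B6}

Merge at B1: IN[B1] = OUT[B0] = {f@B0}

Answer: {f@B0}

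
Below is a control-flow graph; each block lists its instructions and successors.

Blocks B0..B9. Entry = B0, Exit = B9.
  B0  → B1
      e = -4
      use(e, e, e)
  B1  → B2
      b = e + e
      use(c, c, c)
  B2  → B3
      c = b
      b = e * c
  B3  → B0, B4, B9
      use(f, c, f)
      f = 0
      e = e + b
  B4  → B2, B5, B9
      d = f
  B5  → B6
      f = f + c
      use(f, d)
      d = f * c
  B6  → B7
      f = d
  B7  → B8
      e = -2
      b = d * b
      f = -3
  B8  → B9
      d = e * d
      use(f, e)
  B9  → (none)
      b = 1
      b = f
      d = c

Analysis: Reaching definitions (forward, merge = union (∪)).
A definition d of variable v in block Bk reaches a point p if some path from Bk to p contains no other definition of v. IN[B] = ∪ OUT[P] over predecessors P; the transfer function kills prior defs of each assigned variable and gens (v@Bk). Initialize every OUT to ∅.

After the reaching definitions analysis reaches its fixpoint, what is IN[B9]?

Fixpoint table:
  B0:   IN={b@B2, c@B2, d@B4, e@B3, f@B3}   OUT={b@B2, c@B2, d@B4, e@B0, f@B3}
  B1:   IN={b@B2, c@B2, d@B4, e@B0, f@B3}   OUT={b@B1, c@B2, d@B4, e@B0, f@B3}
  B2:   IN={b@B1, b@B2, c@B2, d@B4, e@B0, e@B3, f@B3}   OUT={b@B2, c@B2, d@B4, e@B0, e@B3, f@B3}
  B3:   IN={b@B2, c@B2, d@B4, e@B0, e@B3, f@B3}   OUT={b@B2, c@B2, d@B4, e@B3, f@B3}
  B4:   IN={b@B2, c@B2, d@B4, e@B3, f@B3}   OUT={b@B2, c@B2, d@B4, e@B3, f@B3}
  B5:   IN={b@B2, c@B2, d@B4, e@B3, f@B3}   OUT={b@B2, c@B2, d@B5, e@B3, f@B5}
  B6:   IN={b@B2, c@B2, d@B5, e@B3, f@B5}   OUT={b@B2, c@B2, d@B5, e@B3, f@B6}
  B7:   IN={b@B2, c@B2, d@B5, e@B3, f@B6}   OUT={b@B7, c@B2, d@B5, e@B7, f@B7}
  B8:   IN={b@B7, c@B2, d@B5, e@B7, f@B7}   OUT={b@B7, c@B2, d@B8, e@B7, f@B7}
  B9:   IN={b@B2, b@B7, c@B2, d@B4, d@B8, e@B3, e@B7, f@B3, f@B7}   OUT={b@B9, c@B2, d@B9, e@B3, e@B7, f@B3, f@B7}

Merge at B9: IN[B9] = OUT[B3] ⊔ OUT[B4] ⊔ OUT[B8] = {b@B2, b@B7, c@B2, d@B4, d@B8, e@B3, e@B7, f@B3, f@B7}

Answer: {b@B2, b@B7, c@B2, d@B4, d@B8, e@B3, e@B7, f@B3, f@B7}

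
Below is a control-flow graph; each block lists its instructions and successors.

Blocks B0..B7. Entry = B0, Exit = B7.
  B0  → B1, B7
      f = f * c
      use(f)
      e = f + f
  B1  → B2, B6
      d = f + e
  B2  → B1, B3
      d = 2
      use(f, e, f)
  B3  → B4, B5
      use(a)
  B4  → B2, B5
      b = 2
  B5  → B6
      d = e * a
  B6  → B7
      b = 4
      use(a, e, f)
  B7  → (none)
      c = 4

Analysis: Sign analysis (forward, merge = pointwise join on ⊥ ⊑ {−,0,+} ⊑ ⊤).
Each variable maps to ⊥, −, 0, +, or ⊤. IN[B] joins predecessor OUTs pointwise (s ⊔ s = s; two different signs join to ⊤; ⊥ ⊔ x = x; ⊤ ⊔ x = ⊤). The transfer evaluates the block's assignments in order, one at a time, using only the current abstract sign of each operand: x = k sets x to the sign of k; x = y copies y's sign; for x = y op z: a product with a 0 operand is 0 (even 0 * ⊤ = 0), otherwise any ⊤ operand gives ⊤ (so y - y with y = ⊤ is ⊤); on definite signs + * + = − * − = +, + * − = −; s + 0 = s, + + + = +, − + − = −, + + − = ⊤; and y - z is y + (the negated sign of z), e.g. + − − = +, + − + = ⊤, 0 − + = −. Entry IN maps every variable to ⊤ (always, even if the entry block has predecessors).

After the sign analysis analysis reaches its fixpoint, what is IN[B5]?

Answer: {a: ⊤, b: ⊤, c: ⊤, d: +, e: ⊤, f: ⊤}

Trace:
Fixpoint table:
  B0: | IN=(all ⊤) | OUT=(all ⊤)
  B1: | IN=(all ⊤) | OUT=(all ⊤)
  B2: | IN=(all ⊤) | OUT={d:+; rest ⊤}
  B3: | IN={d:+; rest ⊤} | OUT={d:+; rest ⊤}
  B4: | IN={d:+; rest ⊤} | OUT={b:+, d:+; rest ⊤}
  B5: | IN={d:+; rest ⊤} | OUT=(all ⊤)
  B6: | IN=(all ⊤) | OUT={b:+; rest ⊤}
  B7: | IN=(all ⊤) | OUT={c:+; rest ⊤}

Merge at B5: IN[B5] = OUT[B3] ⊔ OUT[B4] = {a: ⊤, b: ⊤, c: ⊤, d: +, e: ⊤, f: ⊤}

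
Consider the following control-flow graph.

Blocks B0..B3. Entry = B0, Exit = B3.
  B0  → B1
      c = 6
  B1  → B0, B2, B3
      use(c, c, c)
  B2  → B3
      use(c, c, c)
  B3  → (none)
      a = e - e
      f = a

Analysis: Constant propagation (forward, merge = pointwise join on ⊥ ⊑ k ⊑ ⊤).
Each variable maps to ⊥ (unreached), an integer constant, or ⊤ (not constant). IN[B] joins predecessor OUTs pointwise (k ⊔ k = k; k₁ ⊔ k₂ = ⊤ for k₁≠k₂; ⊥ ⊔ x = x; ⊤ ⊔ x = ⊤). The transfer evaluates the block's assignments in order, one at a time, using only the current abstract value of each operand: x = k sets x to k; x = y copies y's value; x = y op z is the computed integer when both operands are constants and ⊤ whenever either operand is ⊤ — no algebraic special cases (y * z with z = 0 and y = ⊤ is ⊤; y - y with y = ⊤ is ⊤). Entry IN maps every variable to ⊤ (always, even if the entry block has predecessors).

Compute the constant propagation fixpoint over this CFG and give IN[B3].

Answer: {a: ⊤, b: ⊤, c: 6, d: ⊤, e: ⊤, f: ⊤}

Derivation:
Fixpoint table:
  B0:   IN=(all ⊤)   OUT={c:6; rest ⊤}
  B1:   IN={c:6; rest ⊤}   OUT={c:6; rest ⊤}
  B2:   IN={c:6; rest ⊤}   OUT={c:6; rest ⊤}
  B3:   IN={c:6; rest ⊤}   OUT={c:6; rest ⊤}

Merge at B3: IN[B3] = OUT[B1] ⊔ OUT[B2] = {a: ⊤, b: ⊤, c: 6, d: ⊤, e: ⊤, f: ⊤}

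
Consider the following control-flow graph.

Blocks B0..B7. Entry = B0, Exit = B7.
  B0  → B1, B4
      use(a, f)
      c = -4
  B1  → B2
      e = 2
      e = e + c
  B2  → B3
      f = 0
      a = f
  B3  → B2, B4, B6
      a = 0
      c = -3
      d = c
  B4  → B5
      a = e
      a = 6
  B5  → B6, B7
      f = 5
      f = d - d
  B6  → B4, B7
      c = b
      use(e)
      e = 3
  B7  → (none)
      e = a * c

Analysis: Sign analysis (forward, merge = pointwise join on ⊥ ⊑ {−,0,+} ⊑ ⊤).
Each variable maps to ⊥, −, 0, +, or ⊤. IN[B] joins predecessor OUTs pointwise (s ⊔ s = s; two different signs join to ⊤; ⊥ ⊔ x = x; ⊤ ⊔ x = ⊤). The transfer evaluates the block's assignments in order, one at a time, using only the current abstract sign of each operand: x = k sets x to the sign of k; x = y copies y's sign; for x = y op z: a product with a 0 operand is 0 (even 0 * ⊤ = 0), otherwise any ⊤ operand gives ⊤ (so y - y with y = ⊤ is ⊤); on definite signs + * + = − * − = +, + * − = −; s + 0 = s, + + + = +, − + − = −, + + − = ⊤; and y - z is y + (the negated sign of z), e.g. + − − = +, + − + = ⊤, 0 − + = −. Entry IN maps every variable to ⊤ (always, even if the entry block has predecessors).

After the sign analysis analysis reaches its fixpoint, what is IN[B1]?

Answer: {a: ⊤, b: ⊤, c: -, d: ⊤, e: ⊤, f: ⊤}

Working:
Fixpoint table:
  B0: | IN=(all ⊤) | OUT={c:-; rest ⊤}
  B1: | IN={c:-; rest ⊤} | OUT={c:-; rest ⊤}
  B2: | IN={c:-; rest ⊤} | OUT={a:0, c:-, f:0; rest ⊤}
  B3: | IN={a:0, c:-, f:0; rest ⊤} | OUT={a:0, c:-, d:-, f:0; rest ⊤}
  B4: | IN=(all ⊤) | OUT={a:+; rest ⊤}
  B5: | IN={a:+; rest ⊤} | OUT={a:+; rest ⊤}
  B6: | IN=(all ⊤) | OUT={e:+; rest ⊤}
  B7: | IN=(all ⊤) | OUT=(all ⊤)

Merge at B1: IN[B1] = OUT[B0] = {a: ⊤, b: ⊤, c: -, d: ⊤, e: ⊤, f: ⊤}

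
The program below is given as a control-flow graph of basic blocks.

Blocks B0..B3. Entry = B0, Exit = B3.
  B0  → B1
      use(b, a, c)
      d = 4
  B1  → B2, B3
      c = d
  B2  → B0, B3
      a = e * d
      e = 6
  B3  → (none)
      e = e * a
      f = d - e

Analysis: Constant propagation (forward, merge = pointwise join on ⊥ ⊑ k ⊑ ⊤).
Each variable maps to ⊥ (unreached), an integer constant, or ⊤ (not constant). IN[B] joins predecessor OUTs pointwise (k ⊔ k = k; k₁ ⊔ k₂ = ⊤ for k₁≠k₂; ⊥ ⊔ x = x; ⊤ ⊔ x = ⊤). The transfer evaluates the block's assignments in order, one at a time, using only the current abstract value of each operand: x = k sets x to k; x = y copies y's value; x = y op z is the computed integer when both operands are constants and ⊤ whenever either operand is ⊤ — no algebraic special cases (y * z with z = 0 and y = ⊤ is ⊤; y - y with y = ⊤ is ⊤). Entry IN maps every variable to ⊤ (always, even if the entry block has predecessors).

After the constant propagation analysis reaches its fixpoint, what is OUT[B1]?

Converged values:
  B0:   IN=(all ⊤)   OUT={d:4; rest ⊤}
  B1:   IN={d:4; rest ⊤}   OUT={c:4, d:4; rest ⊤}
  B2:   IN={c:4, d:4; rest ⊤}   OUT={c:4, d:4, e:6; rest ⊤}
  B3:   IN={c:4, d:4; rest ⊤}   OUT={c:4, d:4; rest ⊤}

Merge at B1: IN[B1] = OUT[B0] = {a: ⊤, b: ⊤, c: ⊤, d: 4, e: ⊤, f: ⊤}
Applying B1's transfer function to that IN value gives OUT[B1] (row B1 above).

Answer: {a: ⊤, b: ⊤, c: 4, d: 4, e: ⊤, f: ⊤}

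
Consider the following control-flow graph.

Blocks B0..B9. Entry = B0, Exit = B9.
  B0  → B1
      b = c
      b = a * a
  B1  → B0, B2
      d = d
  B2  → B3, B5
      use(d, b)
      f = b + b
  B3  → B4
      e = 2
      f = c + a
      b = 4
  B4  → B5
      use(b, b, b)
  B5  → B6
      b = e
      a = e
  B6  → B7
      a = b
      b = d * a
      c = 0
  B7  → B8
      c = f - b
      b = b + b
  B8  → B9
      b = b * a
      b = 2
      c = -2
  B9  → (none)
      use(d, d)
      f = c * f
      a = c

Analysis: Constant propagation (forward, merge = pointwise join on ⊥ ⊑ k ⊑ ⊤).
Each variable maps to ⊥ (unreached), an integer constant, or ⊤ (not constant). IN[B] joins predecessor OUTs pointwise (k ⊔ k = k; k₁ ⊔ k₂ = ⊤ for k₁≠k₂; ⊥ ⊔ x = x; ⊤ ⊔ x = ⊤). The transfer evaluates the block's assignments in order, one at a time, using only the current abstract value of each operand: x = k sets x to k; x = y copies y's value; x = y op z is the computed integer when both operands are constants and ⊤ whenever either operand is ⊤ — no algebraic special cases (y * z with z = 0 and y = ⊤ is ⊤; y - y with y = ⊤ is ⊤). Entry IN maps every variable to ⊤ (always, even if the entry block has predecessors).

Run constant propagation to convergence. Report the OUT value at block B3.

Answer: {a: ⊤, b: 4, c: ⊤, d: ⊤, e: 2, f: ⊤}

Derivation:
Per-block solution:
  B0:   IN=(all ⊤)   OUT=(all ⊤)
  B1:   IN=(all ⊤)   OUT=(all ⊤)
  B2:   IN=(all ⊤)   OUT=(all ⊤)
  B3:   IN=(all ⊤)   OUT={b:4, e:2; rest ⊤}
  B4:   IN={b:4, e:2; rest ⊤}   OUT={b:4, e:2; rest ⊤}
  B5:   IN=(all ⊤)   OUT=(all ⊤)
  B6:   IN=(all ⊤)   OUT={c:0; rest ⊤}
  B7:   IN={c:0; rest ⊤}   OUT=(all ⊤)
  B8:   IN=(all ⊤)   OUT={b:2, c:-2; rest ⊤}
  B9:   IN={b:2, c:-2; rest ⊤}   OUT={a:-2, b:2, c:-2; rest ⊤}

Merge at B3: IN[B3] = OUT[B2] = {a: ⊤, b: ⊤, c: ⊤, d: ⊤, e: ⊤, f: ⊤}
Applying B3's transfer function to that IN value gives OUT[B3] (row B3 above).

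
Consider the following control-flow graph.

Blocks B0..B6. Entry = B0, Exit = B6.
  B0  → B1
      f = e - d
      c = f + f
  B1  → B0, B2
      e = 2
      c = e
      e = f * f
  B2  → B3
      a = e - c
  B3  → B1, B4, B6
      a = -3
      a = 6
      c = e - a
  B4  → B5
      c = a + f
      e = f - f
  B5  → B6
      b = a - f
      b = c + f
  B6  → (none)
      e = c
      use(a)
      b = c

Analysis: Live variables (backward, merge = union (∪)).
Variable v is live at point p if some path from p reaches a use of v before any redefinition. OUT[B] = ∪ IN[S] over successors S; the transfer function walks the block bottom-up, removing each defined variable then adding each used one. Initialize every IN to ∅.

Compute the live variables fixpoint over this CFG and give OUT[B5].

Converged values:
  B0:  IN={d, e}  OUT={d, f}
  B1:  IN={d, f}  OUT={c, d, e, f}
  B2:  IN={c, d, e, f}  OUT={d, e, f}
  B3:  IN={d, e, f}  OUT={a, c, d, f}
  B4:  IN={a, f}  OUT={a, c, f}
  B5:  IN={a, c, f}  OUT={a, c}
  B6:  IN={a, c}  OUT={}

Merge at B5: OUT[B5] = IN[B6] = {a, c}

Answer: {a, c}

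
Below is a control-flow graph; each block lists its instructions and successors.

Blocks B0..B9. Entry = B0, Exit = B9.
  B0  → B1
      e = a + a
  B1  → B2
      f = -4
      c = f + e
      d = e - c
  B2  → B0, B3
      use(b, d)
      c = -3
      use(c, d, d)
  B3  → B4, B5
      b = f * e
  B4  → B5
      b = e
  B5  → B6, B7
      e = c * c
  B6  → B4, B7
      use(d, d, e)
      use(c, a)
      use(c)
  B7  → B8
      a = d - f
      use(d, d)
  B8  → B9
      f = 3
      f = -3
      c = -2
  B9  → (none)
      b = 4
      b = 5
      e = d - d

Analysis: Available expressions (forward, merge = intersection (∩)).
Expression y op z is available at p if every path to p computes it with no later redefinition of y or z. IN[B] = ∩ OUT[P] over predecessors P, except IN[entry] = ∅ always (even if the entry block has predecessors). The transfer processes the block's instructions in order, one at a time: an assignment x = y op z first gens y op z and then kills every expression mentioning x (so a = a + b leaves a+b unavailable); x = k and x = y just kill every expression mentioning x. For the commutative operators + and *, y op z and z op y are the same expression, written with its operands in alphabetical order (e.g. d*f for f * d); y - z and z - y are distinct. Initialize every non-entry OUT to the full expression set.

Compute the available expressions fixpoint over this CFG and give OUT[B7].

Answer: {c*c, d-f}

Derivation:
Per-block solution:
  B0:   IN={}   OUT={a+a}
  B1:   IN={a+a}   OUT={a+a, e+f, e-c}
  B2:   IN={a+a, e+f, e-c}   OUT={a+a, e+f}
  B3:   IN={a+a, e+f}   OUT={a+a, e*f, e+f}
  B4:   IN={a+a}   OUT={a+a}
  B5:   IN={a+a}   OUT={a+a, c*c}
  B6:   IN={a+a, c*c}   OUT={a+a, c*c}
  B7:   IN={a+a, c*c}   OUT={c*c, d-f}
  B8:   IN={c*c, d-f}   OUT={}
  B9:   IN={}   OUT={d-d}

Merge at B7: IN[B7] = OUT[B5] ∩ OUT[B6] = {a+a, c*c}
Applying B7's transfer function to that IN value gives OUT[B7] (row B7 above).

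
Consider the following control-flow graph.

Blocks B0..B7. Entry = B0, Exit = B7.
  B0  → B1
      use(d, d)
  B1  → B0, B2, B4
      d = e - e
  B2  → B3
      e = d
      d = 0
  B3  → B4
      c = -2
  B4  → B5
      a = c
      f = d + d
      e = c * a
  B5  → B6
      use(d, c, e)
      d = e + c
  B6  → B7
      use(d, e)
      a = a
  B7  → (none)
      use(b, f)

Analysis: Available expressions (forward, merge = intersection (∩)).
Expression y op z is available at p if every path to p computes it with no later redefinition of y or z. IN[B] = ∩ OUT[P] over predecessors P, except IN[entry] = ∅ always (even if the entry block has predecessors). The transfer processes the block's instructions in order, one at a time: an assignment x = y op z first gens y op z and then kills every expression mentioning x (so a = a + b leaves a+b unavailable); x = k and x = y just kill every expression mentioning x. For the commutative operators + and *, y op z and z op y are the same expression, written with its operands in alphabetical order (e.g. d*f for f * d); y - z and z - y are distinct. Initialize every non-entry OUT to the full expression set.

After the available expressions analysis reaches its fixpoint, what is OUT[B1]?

Fixpoint table:
  B0: | IN={} | OUT={}
  B1: | IN={} | OUT={e-e}
  B2: | IN={e-e} | OUT={}
  B3: | IN={} | OUT={}
  B4: | IN={} | OUT={a*c, d+d}
  B5: | IN={a*c, d+d} | OUT={a*c, c+e}
  B6: | IN={a*c, c+e} | OUT={c+e}
  B7: | IN={c+e} | OUT={c+e}

Merge at B1: IN[B1] = OUT[B0] = {}
Applying B1's transfer function to that IN value gives OUT[B1] (row B1 above).

Answer: {e-e}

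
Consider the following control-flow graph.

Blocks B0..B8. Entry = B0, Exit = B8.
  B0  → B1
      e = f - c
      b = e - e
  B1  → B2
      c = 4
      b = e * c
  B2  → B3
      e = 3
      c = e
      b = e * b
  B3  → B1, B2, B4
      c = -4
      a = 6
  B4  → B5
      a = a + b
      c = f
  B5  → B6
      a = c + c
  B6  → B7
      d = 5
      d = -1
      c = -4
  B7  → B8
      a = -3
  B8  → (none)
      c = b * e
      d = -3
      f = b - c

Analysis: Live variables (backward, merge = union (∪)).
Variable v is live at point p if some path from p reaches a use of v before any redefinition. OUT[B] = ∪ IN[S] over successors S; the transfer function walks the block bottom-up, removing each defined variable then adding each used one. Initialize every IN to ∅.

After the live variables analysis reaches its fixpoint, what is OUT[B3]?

Answer: {a, b, e, f}

Trace:
Per-block solution:
  B0:   IN={c, f}   OUT={e, f}
  B1:   IN={e, f}   OUT={b, f}
  B2:   IN={b, f}   OUT={b, e, f}
  B3:   IN={b, e, f}   OUT={a, b, e, f}
  B4:   IN={a, b, e, f}   OUT={b, c, e}
  B5:   IN={b, c, e}   OUT={b, e}
  B6:   IN={b, e}   OUT={b, e}
  B7:   IN={b, e}   OUT={b, e}
  B8:   IN={b, e}   OUT={}

Merge at B3: OUT[B3] = IN[B1] ⊔ IN[B2] ⊔ IN[B4] = {a, b, e, f}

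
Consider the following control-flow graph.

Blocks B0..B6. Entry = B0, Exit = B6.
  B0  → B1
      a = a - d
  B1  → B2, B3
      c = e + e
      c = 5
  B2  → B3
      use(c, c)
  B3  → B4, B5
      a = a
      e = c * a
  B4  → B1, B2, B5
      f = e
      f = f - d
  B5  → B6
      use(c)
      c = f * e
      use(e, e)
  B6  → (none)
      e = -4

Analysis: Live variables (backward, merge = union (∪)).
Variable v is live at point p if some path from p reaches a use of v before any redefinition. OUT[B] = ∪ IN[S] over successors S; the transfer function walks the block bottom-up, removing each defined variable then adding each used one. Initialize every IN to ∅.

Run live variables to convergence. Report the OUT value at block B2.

Fixpoint table:
  B0:   IN={a, d, e, f}   OUT={a, d, e, f}
  B1:   IN={a, d, e, f}   OUT={a, c, d, f}
  B2:   IN={a, c, d, f}   OUT={a, c, d, f}
  B3:   IN={a, c, d, f}   OUT={a, c, d, e, f}
  B4:   IN={a, c, d, e}   OUT={a, c, d, e, f}
  B5:   IN={c, e, f}   OUT={}
  B6:   IN={}   OUT={}

Merge at B2: OUT[B2] = IN[B3] = {a, c, d, f}

Answer: {a, c, d, f}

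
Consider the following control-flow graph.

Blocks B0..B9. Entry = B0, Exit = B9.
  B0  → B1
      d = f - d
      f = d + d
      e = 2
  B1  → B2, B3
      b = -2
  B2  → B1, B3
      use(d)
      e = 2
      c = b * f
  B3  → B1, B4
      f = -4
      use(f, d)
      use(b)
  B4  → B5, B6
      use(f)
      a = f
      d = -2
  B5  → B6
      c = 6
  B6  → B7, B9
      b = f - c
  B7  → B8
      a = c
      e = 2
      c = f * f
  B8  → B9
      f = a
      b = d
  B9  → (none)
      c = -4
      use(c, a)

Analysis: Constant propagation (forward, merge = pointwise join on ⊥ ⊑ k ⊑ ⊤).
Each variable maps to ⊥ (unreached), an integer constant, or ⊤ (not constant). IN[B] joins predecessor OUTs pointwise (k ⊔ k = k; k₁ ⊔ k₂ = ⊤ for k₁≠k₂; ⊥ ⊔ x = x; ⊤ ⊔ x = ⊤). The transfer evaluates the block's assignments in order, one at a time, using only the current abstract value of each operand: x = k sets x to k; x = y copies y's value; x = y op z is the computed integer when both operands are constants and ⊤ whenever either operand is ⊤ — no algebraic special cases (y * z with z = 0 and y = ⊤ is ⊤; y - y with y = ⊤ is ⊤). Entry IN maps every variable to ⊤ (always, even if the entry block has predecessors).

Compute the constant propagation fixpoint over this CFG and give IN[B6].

Fixpoint table:
  B0: | IN=(all ⊤) | OUT={e:2; rest ⊤}
  B1: | IN={e:2; rest ⊤} | OUT={b:-2, e:2; rest ⊤}
  B2: | IN={b:-2, e:2; rest ⊤} | OUT={b:-2, e:2; rest ⊤}
  B3: | IN={b:-2, e:2; rest ⊤} | OUT={b:-2, e:2, f:-4; rest ⊤}
  B4: | IN={b:-2, e:2, f:-4; rest ⊤} | OUT={a:-4, b:-2, d:-2, e:2, f:-4; rest ⊤}
  B5: | IN={a:-4, b:-2, d:-2, e:2, f:-4; rest ⊤} | OUT={a:-4, b:-2, c:6, d:-2, e:2, f:-4; rest ⊤}
  B6: | IN={a:-4, b:-2, d:-2, e:2, f:-4; rest ⊤} | OUT={a:-4, d:-2, e:2, f:-4; rest ⊤}
  B7: | IN={a:-4, d:-2, e:2, f:-4; rest ⊤} | OUT={c:16, d:-2, e:2, f:-4; rest ⊤}
  B8: | IN={c:16, d:-2, e:2, f:-4; rest ⊤} | OUT={b:-2, c:16, d:-2, e:2; rest ⊤}
  B9: | IN={d:-2, e:2; rest ⊤} | OUT={c:-4, d:-2, e:2; rest ⊤}

Merge at B6: IN[B6] = OUT[B4] ⊔ OUT[B5] = {a: -4, b: -2, c: ⊤, d: -2, e: 2, f: -4}

Answer: {a: -4, b: -2, c: ⊤, d: -2, e: 2, f: -4}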